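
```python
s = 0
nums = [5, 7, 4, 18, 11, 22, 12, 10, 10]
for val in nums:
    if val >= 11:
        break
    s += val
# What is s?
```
Trace:
  s=0
  s=5, val=5
  s=12, val=7
  s=16, val=4
  s=16, val=18

Final answer: 16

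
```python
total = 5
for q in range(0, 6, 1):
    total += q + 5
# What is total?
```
Trace:
  total=5
  total=10, q=0
  total=16, q=1
  total=23, q=2
  total=31, q=3
  total=40, q=4
  total=50, q=5

Final answer: 50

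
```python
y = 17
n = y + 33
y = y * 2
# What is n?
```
Trace:
  y=17
  y=17, n=50
  y=34, n=50

Final answer: 50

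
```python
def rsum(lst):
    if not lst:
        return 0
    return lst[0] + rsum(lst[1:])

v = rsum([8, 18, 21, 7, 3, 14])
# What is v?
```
Call trace:
rsum(lst=[8, 18, 21, 7, 3, 14])
  rsum(lst=[18, 21, 7, 3, 14])
    rsum(lst=[21, 7, 3, 14])
      rsum(lst=[7, 3, 14])
        rsum(lst=[3, 14])
          rsum(lst=[14])
            rsum(lst=[])
            -> return 0
          -> return 14
        -> return 17
      -> return 24
    -> return 45
  -> return 63
-> return 71

Final answer: 71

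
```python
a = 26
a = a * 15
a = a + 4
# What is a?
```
Trace:
  a=26
  a=390
  a=394

Final answer: 394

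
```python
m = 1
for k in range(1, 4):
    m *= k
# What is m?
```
Trace:
  m=1
  m=1, k=1
  m=2, k=2
  m=6, k=3

Final answer: 6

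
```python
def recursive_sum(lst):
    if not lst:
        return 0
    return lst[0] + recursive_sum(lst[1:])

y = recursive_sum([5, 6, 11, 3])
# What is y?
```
Call trace:
recursive_sum(lst=[5, 6, 11, 3])
  recursive_sum(lst=[6, 11, 3])
    recursive_sum(lst=[11, 3])
      recursive_sum(lst=[3])
        recursive_sum(lst=[])
        -> return 0
      -> return 3
    -> return 14
  -> return 20
-> return 25

Final answer: 25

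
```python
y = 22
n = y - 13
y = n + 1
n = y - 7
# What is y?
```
Trace:
  y=22
  y=22, n=9
  y=10, n=9
  y=10, n=3

Final answer: 10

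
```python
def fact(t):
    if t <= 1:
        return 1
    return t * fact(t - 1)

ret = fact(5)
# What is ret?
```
Call trace:
fact(t=5)
  fact(t=4)
    fact(t=3)
      fact(t=2)
        fact(t=1)
        -> return 1
      -> return 2
    -> return 6
  -> return 24
-> return 120

Final answer: 120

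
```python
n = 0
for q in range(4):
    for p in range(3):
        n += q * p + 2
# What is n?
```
Trace:
  n=0
  n=2, q=0, p=0
  n=4, q=0, p=1
  n=6, q=0, p=2
  n=8, q=1, p=0
  n=11, q=1, p=1
  n=15, q=1, p=2
  n=17, q=2, p=0
  n=21, q=2, p=1
  n=27, q=2, p=2
  n=29, q=3, p=0
  n=34, q=3, p=1
  n=42, q=3, p=2

Final answer: 42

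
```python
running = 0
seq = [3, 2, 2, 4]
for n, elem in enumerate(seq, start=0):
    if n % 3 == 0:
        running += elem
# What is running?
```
Trace:
  running=0
  running=3, n=0, elem=3
  running=3, n=1, elem=2
  running=3, n=2, elem=2
  running=7, n=3, elem=4

Final answer: 7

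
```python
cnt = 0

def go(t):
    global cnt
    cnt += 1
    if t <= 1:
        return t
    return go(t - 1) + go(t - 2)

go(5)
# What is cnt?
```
Call trace (a repeated sub-call is expanded the first time; later identical calls just restate its return value):
go(t=5)
  go(t=4)
    go(t=3)
      go(t=2)
        go(t=1)
        -> return 1
        go(t=0)
        -> return 0
      -> return 1
      go(t=1)
      -> return 1
    -> return 2
    go(t=2) -> return 1  (same call as traced above)
  -> return 3
  go(t=3) -> return 2  (same call as traced above)
-> return 5

cnt is incremented once per call, so count the calls in each subtree. Let C(t) = number of calls made by go(t).
C(0) = C(1) = 1 (base case, no recursion); C(t) = 1 + C(t - 1) + C(t - 2) otherwise.
C(2) = 1 + C(1) + C(0) = 1 + 1 + 1 = 3
C(3) = 1 + C(2) + C(1) = 1 + 3 + 1 = 5
C(4) = 1 + C(3) + C(2) = 1 + 5 + 3 = 9
C(5) = 1 + C(4) + C(3) = 1 + 9 + 5 = 15
cnt = C(5) = 15

Final answer: 15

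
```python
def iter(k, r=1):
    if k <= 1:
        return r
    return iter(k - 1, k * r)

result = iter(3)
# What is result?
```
Call trace:
iter(k=3, r=1)
  iter(k=2, r=3)
    iter(k=1, r=6)
    -> return 6
  -> return 6
-> return 6

Final answer: 6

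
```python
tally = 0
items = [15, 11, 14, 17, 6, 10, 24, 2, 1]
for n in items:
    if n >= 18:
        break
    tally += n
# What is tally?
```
Trace:
  tally=0
  tally=15, n=15
  tally=26, n=11
  tally=40, n=14
  tally=57, n=17
  tally=63, n=6
  tally=73, n=10
  tally=73, n=24

Final answer: 73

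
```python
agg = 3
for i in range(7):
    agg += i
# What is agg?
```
Trace:
  agg=3
  agg=3, i=0
  agg=4, i=1
  agg=6, i=2
  agg=9, i=3
  agg=13, i=4
  agg=18, i=5
  agg=24, i=6

Final answer: 24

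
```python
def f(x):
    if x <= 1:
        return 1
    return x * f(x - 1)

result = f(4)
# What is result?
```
Call trace:
f(x=4)
  f(x=3)
    f(x=2)
      f(x=1)
      -> return 1
    -> return 2
  -> return 6
-> return 24

Final answer: 24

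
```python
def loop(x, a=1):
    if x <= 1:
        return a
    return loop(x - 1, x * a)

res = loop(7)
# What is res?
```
Call trace:
loop(x=7, a=1)
  loop(x=6, a=7)
    loop(x=5, a=42)
      loop(x=4, a=210)
        loop(x=3, a=840)
          loop(x=2, a=2520)
            loop(x=1, a=5040)
            -> return 5040
          -> return 5040
        -> return 5040
      -> return 5040
    -> return 5040
  -> return 5040
-> return 5040

Final answer: 5040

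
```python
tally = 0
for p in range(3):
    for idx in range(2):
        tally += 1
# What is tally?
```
Trace:
  tally=0
  tally=1, p=0, idx=0
  tally=2, p=0, idx=1
  tally=3, p=1, idx=0
  tally=4, p=1, idx=1
  tally=5, p=2, idx=0
  tally=6, p=2, idx=1

Final answer: 6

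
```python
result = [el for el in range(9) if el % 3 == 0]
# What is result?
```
Trace:
  el=0
  el=1
  el=2
  el=3
  el=4
  el=5
  el=6
  el=7
  el=8
  result=[0, 3, 6]

Final answer: [0, 3, 6]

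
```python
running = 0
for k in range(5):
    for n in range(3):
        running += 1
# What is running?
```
Trace:
  running=0
  running=1, k=0, n=0
  running=2, k=0, n=1
  running=3, k=0, n=2
  running=4, k=1, n=0
  running=5, k=1, n=1
  running=6, k=1, n=2
  running=7, k=2, n=0
  running=8, k=2, n=1
  running=9, k=2, n=2
  running=10, k=3, n=0
  running=11, k=3, n=1
  running=12, k=3, n=2
  running=13, k=4, n=0
  running=14, k=4, n=1
  running=15, k=4, n=2

Final answer: 15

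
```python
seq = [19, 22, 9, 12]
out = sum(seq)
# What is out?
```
Trace:
  seq=[19, 22, 9, 12]
  seq=[19, 22, 9, 12], out=62

Final answer: 62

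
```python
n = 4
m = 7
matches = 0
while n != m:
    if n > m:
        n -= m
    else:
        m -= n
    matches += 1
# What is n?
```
Trace:
  n=4
  n=4, m=7
  n=4, m=7, matches=0
  n=4, m=3, matches=1
  n=1, m=3, matches=2
  n=1, m=2, matches=3
  n=1, m=1, matches=4

Final answer: 1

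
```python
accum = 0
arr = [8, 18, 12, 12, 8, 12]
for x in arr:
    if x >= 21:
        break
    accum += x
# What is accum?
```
Trace:
  accum=0
  accum=8, x=8
  accum=26, x=18
  accum=38, x=12
  accum=50, x=12
  accum=58, x=8
  accum=70, x=12

Final answer: 70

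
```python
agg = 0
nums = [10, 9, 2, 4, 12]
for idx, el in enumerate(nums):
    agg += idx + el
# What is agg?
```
Trace:
  agg=0
  agg=10, idx=0, el=10
  agg=20, idx=1, el=9
  agg=24, idx=2, el=2
  agg=31, idx=3, el=4
  agg=47, idx=4, el=12

Final answer: 47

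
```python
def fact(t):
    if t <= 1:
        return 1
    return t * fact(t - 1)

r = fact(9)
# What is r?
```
Call trace:
fact(t=9)
  fact(t=8)
    fact(t=7)
      fact(t=6)
        fact(t=5)
          fact(t=4)
            fact(t=3)
              fact(t=2)
                fact(t=1)
                -> return 1
              -> return 2
            -> return 6
          -> return 24
        -> return 120
      -> return 720
    -> return 5040
  -> return 40320
-> return 362880

Final answer: 362880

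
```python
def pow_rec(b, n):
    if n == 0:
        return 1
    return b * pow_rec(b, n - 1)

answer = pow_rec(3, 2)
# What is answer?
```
Call trace:
pow_rec(b=3, n=2)
  pow_rec(b=3, n=1)
    pow_rec(b=3, n=0)
    -> return 1
  -> return 3
-> return 9

Final answer: 9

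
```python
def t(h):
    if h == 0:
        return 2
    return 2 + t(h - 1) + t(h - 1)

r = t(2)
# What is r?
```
Call trace (a repeated sub-call is expanded the first time; later identical calls just restate its return value):
t(h=2)
  t(h=1)
    t(h=0)
    -> return 2
    t(h=0)
    -> return 2
  -> return 6
  t(h=1) -> return 6  (same call as traced above)
-> return 14

Final answer: 14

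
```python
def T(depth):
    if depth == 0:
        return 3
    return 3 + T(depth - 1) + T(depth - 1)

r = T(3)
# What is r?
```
Call trace (a repeated sub-call is expanded the first time; later identical calls just restate its return value):
T(depth=3)
  T(depth=2)
    T(depth=1)
      T(depth=0)
      -> return 3
      T(depth=0)
      -> return 3
    -> return 9
    T(depth=1) -> return 9  (same call as traced above)
  -> return 21
  T(depth=2) -> return 21  (same call as traced above)
-> return 45

Final answer: 45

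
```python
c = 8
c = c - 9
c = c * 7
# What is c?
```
Trace:
  c=8
  c=-1
  c=-7

Final answer: -7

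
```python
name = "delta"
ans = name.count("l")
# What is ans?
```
Trace:
  name='delta'
  name='delta', ans=1

Final answer: 1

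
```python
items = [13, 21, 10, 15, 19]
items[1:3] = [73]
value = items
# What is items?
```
Trace:
  items=[13, 21, 10, 15, 19]
  items=[13, 73, 15, 19]
  items=[13, 73, 15, 19], value=[13, 73, 15, 19]

Final answer: [13, 73, 15, 19]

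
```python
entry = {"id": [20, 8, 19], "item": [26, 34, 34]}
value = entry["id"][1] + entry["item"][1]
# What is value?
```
Trace:
  entry={'id': [20, 8, 19], 'item': [26, 34, 34]}
  entry={'id': [20, 8, 19], 'item': [26, 34, 34]}, value=42

Final answer: 42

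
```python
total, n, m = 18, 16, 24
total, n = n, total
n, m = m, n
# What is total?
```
Trace:
  total=18, n=16, m=24
  total=16, n=18, m=24
  total=16, n=24, m=18

Final answer: 16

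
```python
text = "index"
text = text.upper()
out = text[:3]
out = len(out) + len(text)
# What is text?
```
Trace:
  text='index'
  text='INDEX'
  text='INDEX', out='IND'
  text='INDEX', out=8

Final answer: 'INDEX'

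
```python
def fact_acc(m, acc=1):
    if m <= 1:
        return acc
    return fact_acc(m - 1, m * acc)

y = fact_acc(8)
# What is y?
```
Call trace:
fact_acc(m=8, acc=1)
  fact_acc(m=7, acc=8)
    fact_acc(m=6, acc=56)
      fact_acc(m=5, acc=336)
        fact_acc(m=4, acc=1680)
          fact_acc(m=3, acc=6720)
            fact_acc(m=2, acc=20160)
              fact_acc(m=1, acc=40320)
              -> return 40320
            -> return 40320
          -> return 40320
        -> return 40320
      -> return 40320
    -> return 40320
  -> return 40320
-> return 40320

Final answer: 40320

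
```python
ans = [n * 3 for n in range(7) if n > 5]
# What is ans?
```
Trace:
  n=0
  n=1
  n=2
  n=3
  n=4
  n=5
  n=6
  ans=[18]

Final answer: [18]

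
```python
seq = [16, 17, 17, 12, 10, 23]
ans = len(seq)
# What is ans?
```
Trace:
  seq=[16, 17, 17, 12, 10, 23]
  seq=[16, 17, 17, 12, 10, 23], ans=6

Final answer: 6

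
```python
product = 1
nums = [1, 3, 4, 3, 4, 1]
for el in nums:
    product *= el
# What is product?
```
Trace:
  product=1
  product=1, el=1
  product=3, el=3
  product=12, el=4
  product=36, el=3
  product=144, el=4
  product=144, el=1

Final answer: 144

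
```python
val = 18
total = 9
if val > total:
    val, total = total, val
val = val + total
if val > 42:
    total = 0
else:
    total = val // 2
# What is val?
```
Trace:
  val=18
  val=18, total=9
  val=9, total=18
  val=27, total=18
  val=27, total=13

Final answer: 27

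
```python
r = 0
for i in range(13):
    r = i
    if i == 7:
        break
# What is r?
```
Trace:
  r=0
  r=0, i=0
  r=1, i=1
  r=2, i=2
  r=3, i=3
  r=4, i=4
  r=5, i=5
  r=6, i=6
  r=7, i=7

Final answer: 7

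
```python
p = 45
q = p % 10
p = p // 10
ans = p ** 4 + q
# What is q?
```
Trace:
  p=45
  p=45, q=5
  p=4, q=5
  p=4, q=5, ans=261

Final answer: 5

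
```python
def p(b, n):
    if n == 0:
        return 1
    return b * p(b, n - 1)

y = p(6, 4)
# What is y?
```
Call trace:
p(b=6, n=4)
  p(b=6, n=3)
    p(b=6, n=2)
      p(b=6, n=1)
        p(b=6, n=0)
        -> return 1
      -> return 6
    -> return 36
  -> return 216
-> return 1296

Final answer: 1296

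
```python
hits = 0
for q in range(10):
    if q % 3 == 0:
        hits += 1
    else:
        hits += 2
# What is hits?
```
Trace:
  hits=0
  hits=1, q=0
  hits=3, q=1
  hits=5, q=2
  hits=6, q=3
  hits=8, q=4
  hits=10, q=5
  hits=11, q=6
  hits=13, q=7
  hits=15, q=8
  hits=16, q=9

Final answer: 16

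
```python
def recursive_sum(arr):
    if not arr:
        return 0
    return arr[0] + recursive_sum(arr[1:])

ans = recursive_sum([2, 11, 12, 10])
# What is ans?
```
Call trace:
recursive_sum(arr=[2, 11, 12, 10])
  recursive_sum(arr=[11, 12, 10])
    recursive_sum(arr=[12, 10])
      recursive_sum(arr=[10])
        recursive_sum(arr=[])
        -> return 0
      -> return 10
    -> return 22
  -> return 33
-> return 35

Final answer: 35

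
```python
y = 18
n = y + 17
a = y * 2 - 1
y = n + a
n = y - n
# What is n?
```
Trace:
  y=18
  y=18, n=35
  y=18, n=35, a=35
  y=70, n=35, a=35
  y=70, n=35, a=35

Final answer: 35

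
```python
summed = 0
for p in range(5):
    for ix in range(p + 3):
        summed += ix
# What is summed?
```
Trace:
  summed=0
  summed=0, p=0, ix=0
  summed=1, p=0, ix=1
  summed=3, p=0, ix=2
  summed=3, p=1, ix=0
  summed=4, p=1, ix=1
  summed=6, p=1, ix=2
  summed=9, p=1, ix=3
  summed=9, p=2, ix=0
  summed=10, p=2, ix=1
  summed=12, p=2, ix=2
  summed=15, p=2, ix=3
  summed=19, p=2, ix=4
  summed=19, p=3, ix=0
  summed=20, p=3, ix=1
  summed=22, p=3, ix=2
  summed=25, p=3, ix=3
  summed=29, p=3, ix=4
  summed=34, p=3, ix=5
  summed=34, p=4, ix=0
  summed=35, p=4, ix=1
  summed=37, p=4, ix=2
  summed=40, p=4, ix=3
  summed=44, p=4, ix=4
  summed=49, p=4, ix=5
  summed=55, p=4, ix=6

Final answer: 55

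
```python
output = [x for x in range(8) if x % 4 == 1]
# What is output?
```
Trace:
  x=0
  x=1
  x=2
  x=3
  x=4
  x=5
  x=6
  x=7
  output=[1, 5]

Final answer: [1, 5]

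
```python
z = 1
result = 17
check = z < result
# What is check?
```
Trace:
  z=1
  z=1, result=17
  z=1, result=17, check=True

Final answer: True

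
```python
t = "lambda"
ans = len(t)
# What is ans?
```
Trace:
  t='lambda'
  t='lambda', ans=6

Final answer: 6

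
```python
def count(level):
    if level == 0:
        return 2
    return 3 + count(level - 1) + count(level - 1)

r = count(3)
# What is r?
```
Call trace (a repeated sub-call is expanded the first time; later identical calls just restate its return value):
count(level=3)
  count(level=2)
    count(level=1)
      count(level=0)
      -> return 2
      count(level=0)
      -> return 2
    -> return 7
    count(level=1) -> return 7  (same call as traced above)
  -> return 17
  count(level=2) -> return 17  (same call as traced above)
-> return 37

Final answer: 37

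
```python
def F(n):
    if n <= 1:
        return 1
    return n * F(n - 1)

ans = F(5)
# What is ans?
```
Call trace:
F(n=5)
  F(n=4)
    F(n=3)
      F(n=2)
        F(n=1)
        -> return 1
      -> return 2
    -> return 6
  -> return 24
-> return 120

Final answer: 120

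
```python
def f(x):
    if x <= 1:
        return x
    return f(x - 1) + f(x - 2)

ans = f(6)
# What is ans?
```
Call trace (a repeated sub-call is expanded the first time; later identical calls just restate its return value):
f(x=6)
  f(x=5)
    f(x=4)
      f(x=3)
        f(x=2)
          f(x=1)
          -> return 1
          f(x=0)
          -> return 0
        -> return 1
        f(x=1)
        -> return 1
      -> return 2
      f(x=2) -> return 1  (same call as traced above)
    -> return 3
    f(x=3) -> return 2  (same call as traced above)
  -> return 5
  f(x=4) -> return 3  (same call as traced above)
-> return 8

Final answer: 8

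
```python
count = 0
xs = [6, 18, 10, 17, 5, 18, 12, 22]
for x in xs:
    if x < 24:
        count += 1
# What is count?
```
Trace:
  count=0
  count=1, x=6
  count=2, x=18
  count=3, x=10
  count=4, x=17
  count=5, x=5
  count=6, x=18
  count=7, x=12
  count=8, x=22

Final answer: 8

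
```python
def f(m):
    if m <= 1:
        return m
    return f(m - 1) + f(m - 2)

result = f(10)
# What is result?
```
Call trace (a repeated sub-call is expanded the first time; later identical calls just restate its return value):
f(m=10)
  f(m=9)
    f(m=8)
      f(m=7)
        f(m=6)
          f(m=5)
            f(m=4)
              f(m=3)
                f(m=2)
                  f(m=1)
                  -> return 1
                  f(m=0)
                  -> return 0
                -> return 1
                f(m=1)
                -> return 1
              -> return 2
              f(m=2) -> return 1  (same call as traced above)
            -> return 3
            f(m=3) -> return 2  (same call as traced above)
          -> return 5
          f(m=4) -> return 3  (same call as traced above)
        -> return 8
        f(m=5) -> return 5  (same call as traced above)
      -> return 13
      f(m=6) -> return 8  (same call as traced above)
    -> return 21
    f(m=7) -> return 13  (same call as traced above)
  -> return 34
  f(m=8) -> return 21  (same call as traced above)
-> return 55

Final answer: 55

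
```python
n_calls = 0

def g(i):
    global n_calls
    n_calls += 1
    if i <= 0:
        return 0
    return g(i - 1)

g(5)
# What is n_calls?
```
Call trace:
g(i=5)
  g(i=4)
    g(i=3)
      g(i=2)
        g(i=1)
          g(i=0)
          -> return 0
        -> return 0
      -> return 0
    -> return 0
  -> return 0
-> return 0

n_calls is incremented once per call. g is entered once for each i = 5, 4, 3, 2, 1, 0 (the i <= 0 call returns without recursing), i.e. 5 + 1 calls.
n_calls = 6

Final answer: 6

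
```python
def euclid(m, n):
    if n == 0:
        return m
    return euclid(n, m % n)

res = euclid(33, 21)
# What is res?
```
Call trace:
euclid(m=33, n=21)
  euclid(m=21, n=12)
    euclid(m=12, n=9)
      euclid(m=9, n=3)
        euclid(m=3, n=0)
        -> return 3
      -> return 3
    -> return 3
  -> return 3
-> return 3

Final answer: 3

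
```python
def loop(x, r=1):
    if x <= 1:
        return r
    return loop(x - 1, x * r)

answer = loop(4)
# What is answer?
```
Call trace:
loop(x=4, r=1)
  loop(x=3, r=4)
    loop(x=2, r=12)
      loop(x=1, r=24)
      -> return 24
    -> return 24
  -> return 24
-> return 24

Final answer: 24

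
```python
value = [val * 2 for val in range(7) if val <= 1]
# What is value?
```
Trace:
  val=0
  val=1
  val=2
  val=3
  val=4
  val=5
  val=6
  value=[0, 2]

Final answer: [0, 2]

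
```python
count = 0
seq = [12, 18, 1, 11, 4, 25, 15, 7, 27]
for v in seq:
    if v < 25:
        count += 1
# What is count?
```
Trace:
  count=0
  count=1, v=12
  count=2, v=18
  count=3, v=1
  count=4, v=11
  count=5, v=4
  count=5, v=25
  count=6, v=15
  count=7, v=7
  count=7, v=27

Final answer: 7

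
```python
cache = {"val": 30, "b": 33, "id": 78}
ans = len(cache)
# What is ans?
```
Trace:
  cache={'val': 30, 'b': 33, 'id': 78}
  cache={'val': 30, 'b': 33, 'id': 78}, ans=3

Final answer: 3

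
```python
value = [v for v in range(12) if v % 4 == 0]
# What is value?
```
Trace:
  v=0
  v=1
  v=2
  v=3
  v=4
  v=5
  v=6
  v=7
  v=8
  v=9
  v=10
  v=11
  value=[0, 4, 8]

Final answer: [0, 4, 8]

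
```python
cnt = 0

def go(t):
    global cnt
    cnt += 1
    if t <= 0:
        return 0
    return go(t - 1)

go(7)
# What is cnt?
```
Call trace:
go(t=7)
  go(t=6)
    go(t=5)
      go(t=4)
        go(t=3)
          go(t=2)
            go(t=1)
              go(t=0)
              -> return 0
            -> return 0
          -> return 0
        -> return 0
      -> return 0
    -> return 0
  -> return 0
-> return 0

cnt is incremented once per call. go is entered once for each t = 7, 6, 5, 4, 3, 2, 1, 0 (the t <= 0 call returns without recursing), i.e. 7 + 1 calls.
cnt = 8

Final answer: 8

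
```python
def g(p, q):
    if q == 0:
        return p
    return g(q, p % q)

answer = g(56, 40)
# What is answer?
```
Call trace:
g(p=56, q=40)
  g(p=40, q=16)
    g(p=16, q=8)
      g(p=8, q=0)
      -> return 8
    -> return 8
  -> return 8
-> return 8

Final answer: 8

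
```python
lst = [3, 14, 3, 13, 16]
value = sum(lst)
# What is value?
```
Trace:
  lst=[3, 14, 3, 13, 16]
  lst=[3, 14, 3, 13, 16], value=49

Final answer: 49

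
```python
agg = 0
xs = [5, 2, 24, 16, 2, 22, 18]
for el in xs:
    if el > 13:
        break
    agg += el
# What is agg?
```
Trace:
  agg=0
  agg=5, el=5
  agg=7, el=2
  agg=7, el=24

Final answer: 7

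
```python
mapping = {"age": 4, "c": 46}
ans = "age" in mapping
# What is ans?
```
Trace:
  mapping={'age': 4, 'c': 46}
  mapping={'age': 4, 'c': 46}, ans=True

Final answer: True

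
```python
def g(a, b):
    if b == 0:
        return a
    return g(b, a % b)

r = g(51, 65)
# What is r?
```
Call trace:
g(a=51, b=65)
  g(a=65, b=51)
    g(a=51, b=14)
      g(a=14, b=9)
        g(a=9, b=5)
          g(a=5, b=4)
            g(a=4, b=1)
              g(a=1, b=0)
              -> return 1
            -> return 1
          -> return 1
        -> return 1
      -> return 1
    -> return 1
  -> return 1
-> return 1

Final answer: 1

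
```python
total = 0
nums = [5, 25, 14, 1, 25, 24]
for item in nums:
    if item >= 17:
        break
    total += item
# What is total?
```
Trace:
  total=0
  total=5, item=5
  total=5, item=25

Final answer: 5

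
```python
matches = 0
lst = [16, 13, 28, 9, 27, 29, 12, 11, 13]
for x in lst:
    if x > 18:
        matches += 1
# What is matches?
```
Trace:
  matches=0
  matches=0, x=16
  matches=0, x=13
  matches=1, x=28
  matches=1, x=9
  matches=2, x=27
  matches=3, x=29
  matches=3, x=12
  matches=3, x=11
  matches=3, x=13

Final answer: 3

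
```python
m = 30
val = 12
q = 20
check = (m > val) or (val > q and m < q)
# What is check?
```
Trace:
  m=30
  m=30, val=12
  m=30, val=12, q=20
  m=30, val=12, q=20, check=True

Final answer: True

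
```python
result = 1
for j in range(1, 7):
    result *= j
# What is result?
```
Trace:
  result=1
  result=1, j=1
  result=2, j=2
  result=6, j=3
  result=24, j=4
  result=120, j=5
  result=720, j=6

Final answer: 720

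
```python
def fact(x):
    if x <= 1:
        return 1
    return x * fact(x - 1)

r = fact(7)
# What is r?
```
Call trace:
fact(x=7)
  fact(x=6)
    fact(x=5)
      fact(x=4)
        fact(x=3)
          fact(x=2)
            fact(x=1)
            -> return 1
          -> return 2
        -> return 6
      -> return 24
    -> return 120
  -> return 720
-> return 5040

Final answer: 5040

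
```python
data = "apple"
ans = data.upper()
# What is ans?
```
Trace:
  data='apple'
  data='apple', ans='APPLE'

Final answer: 'APPLE'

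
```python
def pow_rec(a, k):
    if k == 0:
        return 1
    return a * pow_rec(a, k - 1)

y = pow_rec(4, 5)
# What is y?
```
Call trace:
pow_rec(a=4, k=5)
  pow_rec(a=4, k=4)
    pow_rec(a=4, k=3)
      pow_rec(a=4, k=2)
        pow_rec(a=4, k=1)
          pow_rec(a=4, k=0)
          -> return 1
        -> return 4
      -> return 16
    -> return 64
  -> return 256
-> return 1024

Final answer: 1024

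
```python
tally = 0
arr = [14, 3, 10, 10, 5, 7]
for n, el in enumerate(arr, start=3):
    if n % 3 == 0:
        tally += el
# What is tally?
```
Trace:
  tally=0
  tally=14, n=3, el=14
  tally=14, n=4, el=3
  tally=14, n=5, el=10
  tally=24, n=6, el=10
  tally=24, n=7, el=5
  tally=24, n=8, el=7

Final answer: 24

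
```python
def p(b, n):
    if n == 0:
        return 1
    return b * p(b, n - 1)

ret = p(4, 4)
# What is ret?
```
Call trace:
p(b=4, n=4)
  p(b=4, n=3)
    p(b=4, n=2)
      p(b=4, n=1)
        p(b=4, n=0)
        -> return 1
      -> return 4
    -> return 16
  -> return 64
-> return 256

Final answer: 256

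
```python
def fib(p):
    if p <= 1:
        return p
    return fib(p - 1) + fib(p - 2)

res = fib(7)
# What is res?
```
Call trace (a repeated sub-call is expanded the first time; later identical calls just restate its return value):
fib(p=7)
  fib(p=6)
    fib(p=5)
      fib(p=4)
        fib(p=3)
          fib(p=2)
            fib(p=1)
            -> return 1
            fib(p=0)
            -> return 0
          -> return 1
          fib(p=1)
          -> return 1
        -> return 2
        fib(p=2) -> return 1  (same call as traced above)
      -> return 3
      fib(p=3) -> return 2  (same call as traced above)
    -> return 5
    fib(p=4) -> return 3  (same call as traced above)
  -> return 8
  fib(p=5) -> return 5  (same call as traced above)
-> return 13

Final answer: 13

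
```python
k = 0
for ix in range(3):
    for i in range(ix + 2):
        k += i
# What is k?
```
Trace:
  k=0
  k=0, ix=0, i=0
  k=1, ix=0, i=1
  k=1, ix=1, i=0
  k=2, ix=1, i=1
  k=4, ix=1, i=2
  k=4, ix=2, i=0
  k=5, ix=2, i=1
  k=7, ix=2, i=2
  k=10, ix=2, i=3

Final answer: 10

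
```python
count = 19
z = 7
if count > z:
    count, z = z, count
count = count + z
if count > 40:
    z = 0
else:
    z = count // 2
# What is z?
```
Trace:
  count=19
  count=19, z=7
  count=7, z=19
  count=26, z=19
  count=26, z=13

Final answer: 13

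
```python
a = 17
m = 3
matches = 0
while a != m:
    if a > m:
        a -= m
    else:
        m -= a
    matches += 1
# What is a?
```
Trace:
  a=17
  a=17, m=3
  a=17, m=3, matches=0
  a=14, m=3, matches=1
  a=11, m=3, matches=2
  a=8, m=3, matches=3
  a=5, m=3, matches=4
  a=2, m=3, matches=5
  a=2, m=1, matches=6
  a=1, m=1, matches=7

Final answer: 1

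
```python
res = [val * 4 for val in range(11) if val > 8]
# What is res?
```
Trace:
  val=0
  val=1
  val=2
  val=3
  val=4
  val=5
  val=6
  val=7
  val=8
  val=9
  val=10
  res=[36, 40]

Final answer: [36, 40]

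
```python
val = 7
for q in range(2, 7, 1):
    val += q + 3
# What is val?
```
Trace:
  val=7
  val=12, q=2
  val=18, q=3
  val=25, q=4
  val=33, q=5
  val=42, q=6

Final answer: 42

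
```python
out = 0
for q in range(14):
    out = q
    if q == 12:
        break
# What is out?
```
Trace:
  out=0
  out=0, q=0
  out=1, q=1
  out=2, q=2
  out=3, q=3
  out=4, q=4
  out=5, q=5
  out=6, q=6
  out=7, q=7
  out=8, q=8
  out=9, q=9
  out=10, q=10
  out=11, q=11
  out=12, q=12

Final answer: 12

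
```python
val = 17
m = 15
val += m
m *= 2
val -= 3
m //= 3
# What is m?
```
Trace:
  val=17
  val=17, m=15
  val=32, m=15
  val=32, m=30
  val=29, m=30
  val=29, m=10

Final answer: 10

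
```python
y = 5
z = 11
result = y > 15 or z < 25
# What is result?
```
Trace:
  y=5
  y=5, z=11
  y=5, z=11, result=True

Final answer: True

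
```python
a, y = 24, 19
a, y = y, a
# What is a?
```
Trace:
  a=24, y=19
  a=19, y=24

Final answer: 19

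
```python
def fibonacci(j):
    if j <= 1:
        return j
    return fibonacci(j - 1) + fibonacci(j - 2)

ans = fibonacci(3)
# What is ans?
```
Call trace:
fibonacci(j=3)
  fibonacci(j=2)
    fibonacci(j=1)
    -> return 1
    fibonacci(j=0)
    -> return 0
  -> return 1
  fibonacci(j=1)
  -> return 1
-> return 2

Final answer: 2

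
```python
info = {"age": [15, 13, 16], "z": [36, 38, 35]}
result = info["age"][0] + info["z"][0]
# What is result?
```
Trace:
  info={'age': [15, 13, 16], 'z': [36, 38, 35]}
  info={'age': [15, 13, 16], 'z': [36, 38, 35]}, result=51

Final answer: 51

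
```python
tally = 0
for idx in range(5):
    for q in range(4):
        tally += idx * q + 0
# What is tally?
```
Trace:
  tally=0
  tally=0, idx=0, q=0
  tally=0, idx=0, q=1
  tally=0, idx=0, q=2
  tally=0, idx=0, q=3
  tally=0, idx=1, q=0
  tally=1, idx=1, q=1
  tally=3, idx=1, q=2
  tally=6, idx=1, q=3
  tally=6, idx=2, q=0
  tally=8, idx=2, q=1
  tally=12, idx=2, q=2
  tally=18, idx=2, q=3
  tally=18, idx=3, q=0
  tally=21, idx=3, q=1
  tally=27, idx=3, q=2
  tally=36, idx=3, q=3
  tally=36, idx=4, q=0
  tally=40, idx=4, q=1
  tally=48, idx=4, q=2
  tally=60, idx=4, q=3

Final answer: 60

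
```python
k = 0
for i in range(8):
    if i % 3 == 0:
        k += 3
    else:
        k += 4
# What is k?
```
Trace:
  k=0
  k=3, i=0
  k=7, i=1
  k=11, i=2
  k=14, i=3
  k=18, i=4
  k=22, i=5
  k=25, i=6
  k=29, i=7

Final answer: 29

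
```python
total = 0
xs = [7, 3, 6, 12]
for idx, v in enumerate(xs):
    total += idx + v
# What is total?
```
Trace:
  total=0
  total=7, idx=0, v=7
  total=11, idx=1, v=3
  total=19, idx=2, v=6
  total=34, idx=3, v=12

Final answer: 34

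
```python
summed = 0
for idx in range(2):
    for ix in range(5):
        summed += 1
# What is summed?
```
Trace:
  summed=0
  summed=1, idx=0, ix=0
  summed=2, idx=0, ix=1
  summed=3, idx=0, ix=2
  summed=4, idx=0, ix=3
  summed=5, idx=0, ix=4
  summed=6, idx=1, ix=0
  summed=7, idx=1, ix=1
  summed=8, idx=1, ix=2
  summed=9, idx=1, ix=3
  summed=10, idx=1, ix=4

Final answer: 10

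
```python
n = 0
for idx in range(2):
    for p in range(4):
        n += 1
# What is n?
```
Trace:
  n=0
  n=1, idx=0, p=0
  n=2, idx=0, p=1
  n=3, idx=0, p=2
  n=4, idx=0, p=3
  n=5, idx=1, p=0
  n=6, idx=1, p=1
  n=7, idx=1, p=2
  n=8, idx=1, p=3

Final answer: 8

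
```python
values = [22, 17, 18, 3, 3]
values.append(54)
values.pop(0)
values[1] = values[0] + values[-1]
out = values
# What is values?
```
Trace:
  values=[22, 17, 18, 3, 3]
  values=[22, 17, 18, 3, 3, 54]
  values=[17, 18, 3, 3, 54]
  values=[17, 71, 3, 3, 54]
  values=[17, 71, 3, 3, 54], out=[17, 71, 3, 3, 54]

Final answer: [17, 71, 3, 3, 54]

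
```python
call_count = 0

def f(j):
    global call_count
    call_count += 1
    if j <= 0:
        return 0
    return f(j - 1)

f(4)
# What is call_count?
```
Call trace:
f(j=4)
  f(j=3)
    f(j=2)
      f(j=1)
        f(j=0)
        -> return 0
      -> return 0
    -> return 0
  -> return 0
-> return 0

call_count is incremented once per call. f is entered once for each j = 4, 3, 2, 1, 0 (the j <= 0 call returns without recursing), i.e. 4 + 1 calls.
call_count = 5

Final answer: 5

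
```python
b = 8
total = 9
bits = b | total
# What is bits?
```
Trace:
  b=8
  b=8, total=9
  b=8, total=9, bits=9

Final answer: 9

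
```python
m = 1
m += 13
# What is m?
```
Trace:
  m=1
  m=14

Final answer: 14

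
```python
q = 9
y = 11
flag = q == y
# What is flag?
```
Trace:
  q=9
  q=9, y=11
  q=9, y=11, flag=False

Final answer: False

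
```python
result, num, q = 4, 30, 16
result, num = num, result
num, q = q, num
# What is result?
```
Trace:
  result=4, num=30, q=16
  result=30, num=4, q=16
  result=30, num=16, q=4

Final answer: 30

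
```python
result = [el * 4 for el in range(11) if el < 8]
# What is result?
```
Trace:
  el=0
  el=1
  el=2
  el=3
  el=4
  el=5
  el=6
  el=7
  el=8
  el=9
  el=10
  result=[0, 4, 8, 12, 16, 20, 24, 28]

Final answer: [0, 4, 8, 12, 16, 20, 24, 28]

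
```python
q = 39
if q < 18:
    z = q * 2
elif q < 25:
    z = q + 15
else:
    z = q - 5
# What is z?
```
Trace:
  q=39
  q=39, z=34

Final answer: 34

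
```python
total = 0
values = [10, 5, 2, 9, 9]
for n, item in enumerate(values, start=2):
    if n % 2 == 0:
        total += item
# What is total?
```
Trace:
  total=0
  total=10, n=2, item=10
  total=10, n=3, item=5
  total=12, n=4, item=2
  total=12, n=5, item=9
  total=21, n=6, item=9

Final answer: 21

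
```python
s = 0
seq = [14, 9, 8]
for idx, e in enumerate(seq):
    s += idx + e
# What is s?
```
Trace:
  s=0
  s=14, idx=0, e=14
  s=24, idx=1, e=9
  s=34, idx=2, e=8

Final answer: 34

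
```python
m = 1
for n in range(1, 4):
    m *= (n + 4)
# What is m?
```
Trace:
  m=1
  m=5, n=1
  m=30, n=2
  m=210, n=3

Final answer: 210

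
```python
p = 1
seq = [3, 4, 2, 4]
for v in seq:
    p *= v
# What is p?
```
Trace:
  p=1
  p=3, v=3
  p=12, v=4
  p=24, v=2
  p=96, v=4

Final answer: 96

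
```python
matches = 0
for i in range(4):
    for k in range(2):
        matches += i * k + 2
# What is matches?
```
Trace:
  matches=0
  matches=2, i=0, k=0
  matches=4, i=0, k=1
  matches=6, i=1, k=0
  matches=9, i=1, k=1
  matches=11, i=2, k=0
  matches=15, i=2, k=1
  matches=17, i=3, k=0
  matches=22, i=3, k=1

Final answer: 22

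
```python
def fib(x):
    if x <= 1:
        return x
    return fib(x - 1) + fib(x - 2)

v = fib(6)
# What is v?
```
Call trace (a repeated sub-call is expanded the first time; later identical calls just restate its return value):
fib(x=6)
  fib(x=5)
    fib(x=4)
      fib(x=3)
        fib(x=2)
          fib(x=1)
          -> return 1
          fib(x=0)
          -> return 0
        -> return 1
        fib(x=1)
        -> return 1
      -> return 2
      fib(x=2) -> return 1  (same call as traced above)
    -> return 3
    fib(x=3) -> return 2  (same call as traced above)
  -> return 5
  fib(x=4) -> return 3  (same call as traced above)
-> return 8

Final answer: 8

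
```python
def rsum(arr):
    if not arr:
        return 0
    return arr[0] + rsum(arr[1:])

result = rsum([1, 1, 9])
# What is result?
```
Call trace:
rsum(arr=[1, 1, 9])
  rsum(arr=[1, 9])
    rsum(arr=[9])
      rsum(arr=[])
      -> return 0
    -> return 9
  -> return 10
-> return 11

Final answer: 11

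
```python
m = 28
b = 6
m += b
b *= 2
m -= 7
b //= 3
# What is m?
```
Trace:
  m=28
  m=28, b=6
  m=34, b=6
  m=34, b=12
  m=27, b=12
  m=27, b=4

Final answer: 27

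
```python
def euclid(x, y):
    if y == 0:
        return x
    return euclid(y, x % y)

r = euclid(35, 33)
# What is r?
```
Call trace:
euclid(x=35, y=33)
  euclid(x=33, y=2)
    euclid(x=2, y=1)
      euclid(x=1, y=0)
      -> return 1
    -> return 1
  -> return 1
-> return 1

Final answer: 1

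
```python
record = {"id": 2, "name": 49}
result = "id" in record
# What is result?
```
Trace:
  record={'id': 2, 'name': 49}
  record={'id': 2, 'name': 49}, result=True

Final answer: True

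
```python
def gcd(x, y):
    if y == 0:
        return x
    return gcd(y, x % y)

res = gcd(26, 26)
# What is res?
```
Call trace:
gcd(x=26, y=26)
  gcd(x=26, y=0)
  -> return 26
-> return 26

Final answer: 26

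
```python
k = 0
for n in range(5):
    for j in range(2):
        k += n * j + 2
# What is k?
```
Trace:
  k=0
  k=2, n=0, j=0
  k=4, n=0, j=1
  k=6, n=1, j=0
  k=9, n=1, j=1
  k=11, n=2, j=0
  k=15, n=2, j=1
  k=17, n=3, j=0
  k=22, n=3, j=1
  k=24, n=4, j=0
  k=30, n=4, j=1

Final answer: 30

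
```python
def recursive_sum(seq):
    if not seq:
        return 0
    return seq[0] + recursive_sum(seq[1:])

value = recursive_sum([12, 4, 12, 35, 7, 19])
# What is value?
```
Call trace:
recursive_sum(seq=[12, 4, 12, 35, 7, 19])
  recursive_sum(seq=[4, 12, 35, 7, 19])
    recursive_sum(seq=[12, 35, 7, 19])
      recursive_sum(seq=[35, 7, 19])
        recursive_sum(seq=[7, 19])
          recursive_sum(seq=[19])
            recursive_sum(seq=[])
            -> return 0
          -> return 19
        -> return 26
      -> return 61
    -> return 73
  -> return 77
-> return 89

Final answer: 89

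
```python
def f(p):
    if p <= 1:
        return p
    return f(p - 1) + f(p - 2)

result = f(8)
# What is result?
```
Call trace (a repeated sub-call is expanded the first time; later identical calls just restate its return value):
f(p=8)
  f(p=7)
    f(p=6)
      f(p=5)
        f(p=4)
          f(p=3)
            f(p=2)
              f(p=1)
              -> return 1
              f(p=0)
              -> return 0
            -> return 1
            f(p=1)
            -> return 1
          -> return 2
          f(p=2) -> return 1  (same call as traced above)
        -> return 3
        f(p=3) -> return 2  (same call as traced above)
      -> return 5
      f(p=4) -> return 3  (same call as traced above)
    -> return 8
    f(p=5) -> return 5  (same call as traced above)
  -> return 13
  f(p=6) -> return 8  (same call as traced above)
-> return 21

Final answer: 21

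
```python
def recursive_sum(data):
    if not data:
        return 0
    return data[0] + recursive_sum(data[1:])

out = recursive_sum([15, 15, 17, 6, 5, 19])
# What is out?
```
Call trace:
recursive_sum(data=[15, 15, 17, 6, 5, 19])
  recursive_sum(data=[15, 17, 6, 5, 19])
    recursive_sum(data=[17, 6, 5, 19])
      recursive_sum(data=[6, 5, 19])
        recursive_sum(data=[5, 19])
          recursive_sum(data=[19])
            recursive_sum(data=[])
            -> return 0
          -> return 19
        -> return 24
      -> return 30
    -> return 47
  -> return 62
-> return 77

Final answer: 77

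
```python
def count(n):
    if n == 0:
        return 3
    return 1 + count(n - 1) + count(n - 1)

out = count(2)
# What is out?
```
Call trace (a repeated sub-call is expanded the first time; later identical calls just restate its return value):
count(n=2)
  count(n=1)
    count(n=0)
    -> return 3
    count(n=0)
    -> return 3
  -> return 7
  count(n=1) -> return 7  (same call as traced above)
-> return 15

Final answer: 15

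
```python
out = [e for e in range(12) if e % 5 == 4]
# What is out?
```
Trace:
  e=0
  e=1
  e=2
  e=3
  e=4
  e=5
  e=6
  e=7
  e=8
  e=9
  e=10
  e=11
  out=[4, 9]

Final answer: [4, 9]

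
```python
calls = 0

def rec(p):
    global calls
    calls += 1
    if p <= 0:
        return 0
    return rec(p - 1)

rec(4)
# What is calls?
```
Call trace:
rec(p=4)
  rec(p=3)
    rec(p=2)
      rec(p=1)
        rec(p=0)
        -> return 0
      -> return 0
    -> return 0
  -> return 0
-> return 0

calls is incremented once per call. rec is entered once for each p = 4, 3, 2, 1, 0 (the p <= 0 call returns without recursing), i.e. 4 + 1 calls.
calls = 5

Final answer: 5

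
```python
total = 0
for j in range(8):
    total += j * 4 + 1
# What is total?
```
Trace:
  total=0
  total=1, j=0
  total=6, j=1
  total=15, j=2
  total=28, j=3
  total=45, j=4
  total=66, j=5
  total=91, j=6
  total=120, j=7

Final answer: 120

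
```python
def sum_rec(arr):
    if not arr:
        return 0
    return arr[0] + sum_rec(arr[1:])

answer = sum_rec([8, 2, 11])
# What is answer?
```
Call trace:
sum_rec(arr=[8, 2, 11])
  sum_rec(arr=[2, 11])
    sum_rec(arr=[11])
      sum_rec(arr=[])
      -> return 0
    -> return 11
  -> return 13
-> return 21

Final answer: 21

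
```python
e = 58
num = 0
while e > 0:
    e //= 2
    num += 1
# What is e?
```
Trace:
  e=58
  e=58, num=0
  e=29, num=1
  e=14, num=2
  e=7, num=3
  e=3, num=4
  e=1, num=5
  e=0, num=6

Final answer: 0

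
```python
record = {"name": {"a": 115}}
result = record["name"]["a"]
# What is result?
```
Trace:
  record={'name': {'a': 115}}
  record={'name': {'a': 115}}, result=115

Final answer: 115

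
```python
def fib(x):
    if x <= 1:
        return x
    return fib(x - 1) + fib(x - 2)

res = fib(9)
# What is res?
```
Call trace (a repeated sub-call is expanded the first time; later identical calls just restate its return value):
fib(x=9)
  fib(x=8)
    fib(x=7)
      fib(x=6)
        fib(x=5)
          fib(x=4)
            fib(x=3)
              fib(x=2)
                fib(x=1)
                -> return 1
                fib(x=0)
                -> return 0
              -> return 1
              fib(x=1)
              -> return 1
            -> return 2
            fib(x=2) -> return 1  (same call as traced above)
          -> return 3
          fib(x=3) -> return 2  (same call as traced above)
        -> return 5
        fib(x=4) -> return 3  (same call as traced above)
      -> return 8
      fib(x=5) -> return 5  (same call as traced above)
    -> return 13
    fib(x=6) -> return 8  (same call as traced above)
  -> return 21
  fib(x=7) -> return 13  (same call as traced above)
-> return 34

Final answer: 34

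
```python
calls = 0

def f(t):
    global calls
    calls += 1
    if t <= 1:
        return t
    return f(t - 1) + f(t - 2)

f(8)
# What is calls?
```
Call trace (a repeated sub-call is expanded the first time; later identical calls just restate its return value):
f(t=8)
  f(t=7)
    f(t=6)
      f(t=5)
        f(t=4)
          f(t=3)
            f(t=2)
              f(t=1)
              -> return 1
              f(t=0)
              -> return 0
            -> return 1
            f(t=1)
            -> return 1
          -> return 2
          f(t=2) -> return 1  (same call as traced above)
        -> return 3
        f(t=3) -> return 2  (same call as traced above)
      -> return 5
      f(t=4) -> return 3  (same call as traced above)
    -> return 8
    f(t=5) -> return 5  (same call as traced above)
  -> return 13
  f(t=6) -> return 8  (same call as traced above)
-> return 21

calls is incremented once per call, so count the calls in each subtree. Let C(t) = number of calls made by f(t).
C(0) = C(1) = 1 (base case, no recursion); C(t) = 1 + C(t - 1) + C(t - 2) otherwise.
C(2) = 1 + C(1) + C(0) = 1 + 1 + 1 = 3
C(3) = 1 + C(2) + C(1) = 1 + 3 + 1 = 5
C(4) = 1 + C(3) + C(2) = 1 + 5 + 3 = 9
C(5) = 1 + C(4) + C(3) = 1 + 9 + 5 = 15
C(6) = 1 + C(5) + C(4) = 1 + 15 + 9 = 25
C(7) = 1 + C(6) + C(5) = 1 + 25 + 15 = 41
C(8) = 1 + C(7) + C(6) = 1 + 41 + 25 = 67
calls = C(8) = 67

Final answer: 67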